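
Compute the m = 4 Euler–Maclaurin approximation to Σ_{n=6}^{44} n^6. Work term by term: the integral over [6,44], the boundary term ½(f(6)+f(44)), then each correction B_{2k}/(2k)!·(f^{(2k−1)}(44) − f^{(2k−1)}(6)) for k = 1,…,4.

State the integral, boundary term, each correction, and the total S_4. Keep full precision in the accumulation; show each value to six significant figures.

S_4 ≈ 4.93217e+10

The integral term ∫_6^44 x^6 dx = 4.56111e+10.
½[f(6) + f(44)] = ½[46656.0 + 7.25631e+09] = 3.62818e+09.
Integral + boundary = 4.92393e+10.
Correction k=1: B_{2}/2! · (f^{(1)}(44) − f^{(1)}(6)) = 1/12 · (9.89497e+08 − 46656.0) = 8.24542e+07.
Partial sum through k=1: 4.93217e+10.
Correction k=2: B_{4}/4! · (f^{(3)}(44) − f^{(3)}(6)) = −1/720 · (1.02221e+07 − 25920.0) = -14161.3.
Partial sum through k=2: 4.93217e+10.
Correction k=3: B_{6}/6! · (f^{(5)}(44) − f^{(5)}(6)) = 1/30240 · (31680.0 − 4320.00) = 0.904762.
Partial sum through k=3: 4.93217e+10.
Correction k=4: B_{8}/8! · (f^{(7)}(44) − f^{(7)}(6)) = −1/1209600 · (0.00000 − 0.00000) = 0.00000.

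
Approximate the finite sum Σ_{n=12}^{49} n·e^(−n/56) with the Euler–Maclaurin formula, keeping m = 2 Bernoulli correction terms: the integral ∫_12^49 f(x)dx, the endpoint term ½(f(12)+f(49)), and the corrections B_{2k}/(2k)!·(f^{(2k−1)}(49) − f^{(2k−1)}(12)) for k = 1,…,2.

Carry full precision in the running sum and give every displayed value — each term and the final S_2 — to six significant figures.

S_2 ≈ 637.363

Integral: ∫_12^49 x·e^(−x/56) dx = 622.356.
½[f(12) + f(49)] = ½[9.68541 + 20.4262] = 15.0558.
Integral + boundary = 637.412.
Correction k=1: B_{2}/2! · (f^{(1)}(49) − f^{(1)}(12)) = 1/12 · (0.0521078 − 0.634164) = -0.0485047.
Partial sum through k=1: 637.363.
Correction k=2: B_{4}/4! · (f^{(3)}(49) − f^{(3)}(12)) = −1/720 · (0.000282472 − 0.000716964) = 6.03461e-07.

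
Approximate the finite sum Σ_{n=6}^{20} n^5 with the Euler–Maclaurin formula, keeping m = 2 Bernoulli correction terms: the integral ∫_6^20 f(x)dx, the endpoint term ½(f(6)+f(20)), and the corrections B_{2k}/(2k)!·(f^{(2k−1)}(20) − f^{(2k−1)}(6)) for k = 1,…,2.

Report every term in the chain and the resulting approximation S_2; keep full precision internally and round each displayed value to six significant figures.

S_2 ≈ 1.23289e+07

Integral: ∫_6^20 x^5 dx = 1.06589e+07.
Endpoint term: (f(6) + f(20))/2 = (7776.00 + 3.20000e+06)/2 = 1.60389e+06.
Integral + boundary = 1.22628e+07.
Order-1 term: 1/12 · (800000 − 6480.00) = 66126.7.
After k=1: 1.23289e+07.
Order-2 term: −1/720 · (24000.0 − 2160.00) = -30.3333.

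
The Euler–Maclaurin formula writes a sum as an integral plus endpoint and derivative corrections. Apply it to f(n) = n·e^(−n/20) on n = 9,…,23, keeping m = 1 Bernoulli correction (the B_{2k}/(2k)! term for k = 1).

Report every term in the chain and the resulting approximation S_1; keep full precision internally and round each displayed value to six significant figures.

Integral: ∫_9^23 x·e^(−x/20) dx = 97.5167.
Endpoint term: (f(9) + f(23))/2 = (5.73865 + 7.28265)/2 = 6.51065.
Running total after boundary: 104.027.
Correction k=1: B_{2}/2! · (f^{(1)}(23) − f^{(1)}(9)) = 1/12 · (-0.0474955 − 0.350695) = -0.0331826.

S_1 ≈ 103.994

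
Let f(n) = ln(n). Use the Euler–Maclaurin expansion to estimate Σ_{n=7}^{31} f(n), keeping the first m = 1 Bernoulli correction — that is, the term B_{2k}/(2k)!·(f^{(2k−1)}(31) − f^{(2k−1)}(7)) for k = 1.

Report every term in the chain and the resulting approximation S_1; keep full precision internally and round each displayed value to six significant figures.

Integral: ∫_7^31 ln(x) dx = 68.8322.
Boundary: ½(f(7) + f(31)) = ½(1.94591 + 3.43399) = 2.68995.
Running total after boundary: 71.5222.
Order-1 term: 1/12 · (0.0322581 − 0.142857) = -0.00921659.

S_1 ≈ 71.5130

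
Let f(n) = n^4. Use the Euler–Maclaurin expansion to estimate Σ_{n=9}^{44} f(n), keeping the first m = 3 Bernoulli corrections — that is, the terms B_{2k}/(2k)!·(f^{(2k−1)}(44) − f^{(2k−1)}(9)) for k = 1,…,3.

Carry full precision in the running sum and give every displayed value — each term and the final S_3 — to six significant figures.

∫_9^44 x^4 dx evaluates to 3.29714e+07.
Boundary: ½(f(9) + f(44)) = ½(6561.00 + 3.74810e+06) = 1.87733e+06.
Running total after boundary: 3.48488e+07.
Order-1 term: 1/12 · (340736 − 2916.00) = 28151.7.
Running total after k=1: 3.48769e+07.
Order-2 term: −1/720 · (1056.00 − 216.000) = -1.16667.
Running total after k=2: 3.48769e+07.
Order-3 term: 1/30240 · (0.00000 − 0.00000) = 0.00000.

S_3 ≈ 3.48769e+07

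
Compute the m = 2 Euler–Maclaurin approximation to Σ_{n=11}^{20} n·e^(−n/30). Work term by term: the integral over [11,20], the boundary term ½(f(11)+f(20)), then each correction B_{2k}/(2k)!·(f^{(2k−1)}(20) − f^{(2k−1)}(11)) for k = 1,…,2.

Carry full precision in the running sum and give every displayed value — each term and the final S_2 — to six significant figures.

S_2 ≈ 91.2379

The integral term ∫_11^20 x·e^(−x/30) dx = 82.3143.
Endpoint term: (f(11) + f(20))/2 = (7.62345 + 10.2683)/2 = 8.94589.
Running total after boundary: 91.2602.
Correction k=1: B_{2}/2! · (f^{(1)}(20) − f^{(1)}(11)) = 1/12 · (0.171139 − 0.438926) = -0.0223156.
Partial sum through k=1: 91.2379.
Correction k=2: B_{4}/4! · (f^{(3)}(20) − f^{(3)}(11)) = −1/720 · (0.00133108 − 0.00202779) = 9.67645e-07.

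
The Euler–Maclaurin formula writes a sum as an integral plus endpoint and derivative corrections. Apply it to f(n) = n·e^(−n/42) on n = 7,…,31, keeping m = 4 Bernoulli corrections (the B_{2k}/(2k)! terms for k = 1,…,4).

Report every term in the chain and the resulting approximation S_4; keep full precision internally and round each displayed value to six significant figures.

S_4 ≈ 286.763

Integral: ∫_7^31 x·e^(−x/42) dx = 276.439.
Endpoint term: (f(7) + f(31))/2 = (5.92537 + 14.8187)/2 = 10.3721.
Integral + boundary = 286.811.
Order-1 term: 1/12 · (0.125197 − 0.705401) = -0.0483504.
Running total after k=1: 286.763.
Order-2 term: −1/720 · (0.000612950 − 0.00135962) = 1.03704e-06.
Running total after k=2: 286.763.
Order-3 term: 1/30240 · (6.54720e-07 − 1.31482e-06) = -2.18288e-11.
Running total after k=3: 286.763.
Order-4 term: −1/1209600 · (5.45331e-10 − 1.05379e-09) = 4.20354e-16.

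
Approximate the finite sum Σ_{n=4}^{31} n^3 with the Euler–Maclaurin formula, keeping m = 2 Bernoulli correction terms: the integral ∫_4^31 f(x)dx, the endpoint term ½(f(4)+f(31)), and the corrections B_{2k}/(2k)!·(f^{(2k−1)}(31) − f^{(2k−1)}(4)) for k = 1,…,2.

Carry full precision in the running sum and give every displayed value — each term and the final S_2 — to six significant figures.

S_2 ≈ 245980

The integral term ∫_4^31 x^3 dx = 230816.
Boundary: ½(f(4) + f(31)) = ½(64.0000 + 29791.0) = 14927.5.
Integral + boundary = 245744.
k=1: B_{2}/(2)! × [f^{(1)}(31) − f^{(1)}(4)] = 1/12 × (2883.00 − 48.0000) = 236.250.
After k=1: 245980.
k=2: B_{4}/(4)! × [f^{(3)}(31) − f^{(3)}(4)] = −1/720 × (6.00000 − 6.00000) = 0.00000.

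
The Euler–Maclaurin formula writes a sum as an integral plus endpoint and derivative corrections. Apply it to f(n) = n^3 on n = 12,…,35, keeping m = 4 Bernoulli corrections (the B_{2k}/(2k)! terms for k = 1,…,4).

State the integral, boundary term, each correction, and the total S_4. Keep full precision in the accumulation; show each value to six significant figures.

The integral term ∫_12^35 x^3 dx = 369972.
Boundary: ½(f(12) + f(35)) = ½(1728.00 + 42875.0) = 22301.5.
Running total after boundary: 392274.
Order-1 term: 1/12 · (3675.00 − 432.000) = 270.250.
Running total after k=1: 392544.
Order-2 term: −1/720 · (6.00000 − 6.00000) = 0.00000.
Running total after k=2: 392544.
Order-3 term: 1/30240 · (0.00000 − 0.00000) = 0.00000.
Running total after k=3: 392544.
Order-4 term: −1/1209600 · (0.00000 − 0.00000) = 0.00000.

S_4 ≈ 392544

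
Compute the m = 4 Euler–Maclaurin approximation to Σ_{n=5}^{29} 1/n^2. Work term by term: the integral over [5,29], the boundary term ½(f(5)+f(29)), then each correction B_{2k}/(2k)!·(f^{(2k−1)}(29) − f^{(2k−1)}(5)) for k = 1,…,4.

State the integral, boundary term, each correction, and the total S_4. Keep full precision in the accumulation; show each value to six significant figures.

∫_5^29 1/x^2 dx evaluates to 0.165517.
½[f(5) + f(29)] = ½[0.0400000 + 0.00118906] = 0.0205945.
So far: 0.186112.
Order-1 term: 1/12 · (-8.20042e-05 − (-0.0160000)) = 0.00132650.
Partial sum through k=1: 0.187438.
Order-2 term: −1/720 · (-1.17010e-06 − (-0.00768000)) = -1.06650e-05.
Partial sum through k=2: 0.187428.
Order-3 term: 1/30240 · (-4.17394e-08 − (-0.00921600)) = 3.04761e-07.
Partial sum through k=3: 0.187428.
Order-4 term: −1/1209600 · (-2.77932e-09 − (-0.0206438)) = -1.70667e-08.

S_4 ≈ 0.187428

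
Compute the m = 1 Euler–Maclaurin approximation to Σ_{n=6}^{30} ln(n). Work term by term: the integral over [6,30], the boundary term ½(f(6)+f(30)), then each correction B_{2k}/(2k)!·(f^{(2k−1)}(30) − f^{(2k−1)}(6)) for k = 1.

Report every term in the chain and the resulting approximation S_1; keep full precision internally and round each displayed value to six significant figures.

The integral term ∫_6^30 ln(x) dx = 67.2854.
Endpoint term: (f(6) + f(30))/2 = (1.79176 + 3.40120)/2 = 2.59648.
Running total after boundary: 69.8818.
Order-1 term: 1/12 · (0.0333333 − 0.166667) = -0.0111111.

S_1 ≈ 69.8707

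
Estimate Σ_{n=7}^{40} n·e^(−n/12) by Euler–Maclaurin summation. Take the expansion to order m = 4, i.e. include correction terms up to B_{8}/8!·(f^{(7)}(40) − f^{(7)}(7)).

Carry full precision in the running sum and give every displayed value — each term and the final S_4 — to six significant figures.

∫_7^40 x·e^(−x/12) dx evaluates to 104.971.
Endpoint term: (f(7) + f(40))/2 = (3.90625 + 1.42696)/2 = 2.66660.
Running total after boundary: 107.638.
k=1: B_{2}/(2)! × [f^{(1)}(40) − f^{(1)}(7)] = 1/12 × (-0.0832393 − 0.232515) = -0.0263128.
Partial sum through k=1: 107.612.
k=2: B_{4}/(4)! × [f^{(3)}(40) − f^{(3)}(7)] = −1/720 × (-8.25787e-05 − 0.00936517) = 1.31219e-05.
Partial sum through k=2: 107.612.
k=3: B_{6}/(6)! × [f^{(5)}(40) − f^{(5)}(7)] = 1/30240 × (2.86732e-06 − 0.000118859) = -3.83570e-09.
Partial sum through k=3: 107.612.
k=4: B_{8}/(8)! × [f^{(7)}(40) − f^{(7)}(7)] = −1/1209600 × (4.38062e-08 − 1.19918e-06) = 9.55168e-13.

S_4 ≈ 107.612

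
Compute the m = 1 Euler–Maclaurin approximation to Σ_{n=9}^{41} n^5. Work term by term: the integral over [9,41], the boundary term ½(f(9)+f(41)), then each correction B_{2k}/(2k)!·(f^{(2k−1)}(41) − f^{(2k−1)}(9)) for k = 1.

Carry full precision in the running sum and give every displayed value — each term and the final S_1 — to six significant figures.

S_1 ≈ 8.50728e+08

∫_9^41 x^5 dx evaluates to 7.91595e+08.
Endpoint term: (f(9) + f(41))/2 = (59049.0 + 1.15856e+08)/2 = 5.79576e+07.
So far: 8.49553e+08.
Order-1 term: 1/12 · (1.41288e+07 − 32805.0) = 1.17467e+06.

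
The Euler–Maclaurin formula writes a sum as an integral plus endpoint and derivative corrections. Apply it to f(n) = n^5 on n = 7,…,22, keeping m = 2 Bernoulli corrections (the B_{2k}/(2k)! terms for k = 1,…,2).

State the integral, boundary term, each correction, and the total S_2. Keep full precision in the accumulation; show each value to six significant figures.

S_2 ≈ 2.15588e+07

The integral term ∫_7^22 x^5 dx = 1.88770e+07.
Boundary: ½(f(7) + f(22)) = ½(16807.0 + 5.15363e+06) = 2.58522e+06.
So far: 2.14623e+07.
k=1: B_{2}/(2)! × [f^{(1)}(22) − f^{(1)}(7)] = 1/12 × (1.17128e+06 − 12005.0) = 96606.2.
Running total after k=1: 2.15589e+07.
k=2: B_{4}/(4)! × [f^{(3)}(22) − f^{(3)}(7)] = −1/720 × (29040.0 − 2940.00) = -36.2500.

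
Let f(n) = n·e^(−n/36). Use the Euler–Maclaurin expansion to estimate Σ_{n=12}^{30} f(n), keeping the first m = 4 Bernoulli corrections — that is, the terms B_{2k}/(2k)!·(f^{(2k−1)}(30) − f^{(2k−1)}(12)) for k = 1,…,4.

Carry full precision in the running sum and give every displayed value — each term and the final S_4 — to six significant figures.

Integral: ∫_12^30 x·e^(−x/36) dx = 205.561.
Boundary: ½(f(12) + f(30)) = ½(8.59838 + 13.0379) = 10.8182.
Integral + boundary = 216.379.
Order-1 term: 1/12 · (0.0724330 − 0.477688) = -0.0337712.
Running total after k=1: 216.345.
Order-2 term: −1/720 · (0.000726566 − 0.00147434) = 1.03858e-06.
Running total after k=2: 216.345.
Order-3 term: 1/30240 · (1.07812e-06 − 1.99082e-06) = -3.01819e-11.
Running total after k=3: 216.345.
Order-4 term: −1/1209600 · (1.23119e-09 − 2.19447e-09) = 7.96363e-16.

S_4 ≈ 216.345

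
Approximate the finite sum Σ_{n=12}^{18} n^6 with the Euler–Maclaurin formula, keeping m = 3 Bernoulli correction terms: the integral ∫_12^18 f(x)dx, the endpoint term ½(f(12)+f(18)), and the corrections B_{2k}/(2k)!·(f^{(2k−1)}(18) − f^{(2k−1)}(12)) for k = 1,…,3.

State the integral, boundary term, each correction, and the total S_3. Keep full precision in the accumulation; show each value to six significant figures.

S_3 ≈ 1.01660e+08

The integral term ∫_12^18 x^6 dx = 8.23412e+07.
Endpoint term: (f(12) + f(18))/2 = (2.98598e+06 + 3.40122e+07)/2 = 1.84991e+07.
Integral + boundary = 1.00840e+08.
Order-1 term: 1/12 · (1.13374e+07 − 1.49299e+06) = 820368.
After k=1: 1.01661e+08.
Order-2 term: −1/720 · (699840 − 207360) = -684.000.
After k=2: 1.01660e+08.
Order-3 term: 1/30240 · (12960.0 − 8640.00) = 0.142857.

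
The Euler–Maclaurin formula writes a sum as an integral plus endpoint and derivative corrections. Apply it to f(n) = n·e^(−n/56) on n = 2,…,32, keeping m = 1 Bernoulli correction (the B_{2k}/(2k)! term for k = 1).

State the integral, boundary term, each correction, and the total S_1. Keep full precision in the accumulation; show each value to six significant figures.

S_1 ≈ 361.059

∫_2^32 x·e^(−x/56) dx evaluates to 351.116.
½[f(2) + f(32)] = ½[1.92983 + 18.0710] = 10.0004.
So far: 361.116.
k=1: B_{2}/(2)! × [f^{(1)}(32) − f^{(1)}(2)] = 1/12 × (0.242022 − 0.930455) = -0.0573694.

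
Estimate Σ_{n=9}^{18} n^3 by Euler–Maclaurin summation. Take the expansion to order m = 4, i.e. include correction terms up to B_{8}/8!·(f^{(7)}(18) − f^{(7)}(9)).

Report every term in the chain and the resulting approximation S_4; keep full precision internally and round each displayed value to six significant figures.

∫_9^18 x^3 dx evaluates to 24603.8.
½[f(9) + f(18)] = ½[729.000 + 5832.00] = 3280.50.
So far: 27884.2.
Order-1 term: 1/12 · (972.000 − 243.000) = 60.7500.
After k=1: 27945.0.
Order-2 term: −1/720 · (6.00000 − 6.00000) = 0.00000.
After k=2: 27945.0.
Order-3 term: 1/30240 · (0.00000 − 0.00000) = 0.00000.
After k=3: 27945.0.
Order-4 term: −1/1209600 · (0.00000 − 0.00000) = 0.00000.

S_4 ≈ 27945.0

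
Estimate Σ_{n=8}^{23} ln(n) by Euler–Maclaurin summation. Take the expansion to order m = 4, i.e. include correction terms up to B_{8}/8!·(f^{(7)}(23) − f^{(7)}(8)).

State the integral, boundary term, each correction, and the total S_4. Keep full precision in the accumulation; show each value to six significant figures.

The integral term ∫_8^23 ln(x) dx = 40.4808.
Boundary: ½(f(8) + f(23)) = ½(2.07944 + 3.13549) = 2.60747.
So far: 43.0883.
k=1: B_{2}/(2)! × [f^{(1)}(23) − f^{(1)}(8)] = 1/12 × (0.0434783 − 0.125000) = -0.00679348.
After k=1: 43.0815.
k=2: B_{4}/(4)! × [f^{(3)}(23) − f^{(3)}(8)] = −1/720 × (0.000164379 − 0.00390625) = 5.19704e-06.
After k=2: 43.0815.
k=3: B_{6}/(6)! × [f^{(5)}(23) − f^{(5)}(8)] = 1/30240 × (3.72883e-06 − 0.000732422) = -2.40970e-08.
After k=3: 43.0815.
k=4: B_{8}/(8)! × [f^{(7)}(23) − f^{(7)}(8)] = −1/1209600 × (2.11465e-07 − 0.000343323) = 2.83657e-10.

S_4 ≈ 43.0815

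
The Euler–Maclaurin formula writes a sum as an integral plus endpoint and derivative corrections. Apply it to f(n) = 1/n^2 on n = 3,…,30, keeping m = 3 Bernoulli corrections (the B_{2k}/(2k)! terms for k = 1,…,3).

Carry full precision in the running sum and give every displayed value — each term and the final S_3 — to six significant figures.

The integral term ∫_3^30 1/x^2 dx = 0.300000.
Boundary: ½(f(3) + f(30)) = ½(0.111111 + 0.00111111) = 0.0561111.
Integral + boundary = 0.356111.
Correction k=1: B_{2}/2! · (f^{(1)}(30) − f^{(1)}(3)) = 1/12 · (-7.40741e-05 − (-0.0740741)) = 0.00616667.
Running total after k=1: 0.362278.
Correction k=2: B_{4}/4! · (f^{(3)}(30) − f^{(3)}(3)) = −1/720 · (-9.87654e-07 − (-0.0987654)) = -0.000137173.
Running total after k=2: 0.362141.
Correction k=3: B_{6}/6! · (f^{(5)}(30) − f^{(5)}(3)) = 1/30240 · (-3.29218e-08 − (-0.329218)) = 1.08868e-05.

S_3 ≈ 0.362151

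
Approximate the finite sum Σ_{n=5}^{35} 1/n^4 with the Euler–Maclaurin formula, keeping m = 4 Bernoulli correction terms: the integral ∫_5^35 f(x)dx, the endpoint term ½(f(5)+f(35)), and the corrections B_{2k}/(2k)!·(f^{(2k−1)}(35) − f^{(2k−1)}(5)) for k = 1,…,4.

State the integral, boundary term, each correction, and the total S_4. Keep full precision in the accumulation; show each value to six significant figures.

Integral: ∫_5^35 1/x^4 dx = 0.00265889.
½[f(5) + f(35)] = ½[0.00160000 + 6.66389e-07] = 0.000800333.
Running total after boundary: 0.00345923.
k=1: B_{2}/(2)! × [f^{(1)}(35) − f^{(1)}(5)] = 1/12 × (-7.61587e-08 − (-0.00128000)) = 0.000106660.
Partial sum through k=1: 0.00356589.
k=2: B_{4}/(4)! × [f^{(3)}(35) − f^{(3)}(5)] = −1/720 × (-1.86511e-09 − (-0.00153600)) = -2.13333e-06.
Partial sum through k=2: 0.00356375.
k=3: B_{6}/(6)! × [f^{(5)}(35) − f^{(5)}(5)] = 1/30240 × (-8.52623e-11 − (-0.00344064)) = 1.13778e-07.
Partial sum through k=3: 0.00356387.
k=4: B_{8}/(8)! × [f^{(7)}(35) − f^{(7)}(5)] = −1/1209600 × (-6.26417e-12 − (-0.0123863)) = -1.02400e-08.

S_4 ≈ 0.00356386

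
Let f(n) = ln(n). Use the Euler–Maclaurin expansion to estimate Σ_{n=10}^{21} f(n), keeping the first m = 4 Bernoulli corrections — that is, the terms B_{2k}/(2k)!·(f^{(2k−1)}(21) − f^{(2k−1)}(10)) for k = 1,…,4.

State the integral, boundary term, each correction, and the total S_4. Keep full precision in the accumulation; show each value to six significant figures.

Integral: ∫_10^21 ln(x) dx = 29.9091.
½[f(10) + f(21)] = ½[2.30259 + 3.04452] = 2.67355.
Running total after boundary: 32.5827.
Correction k=1: B_{2}/2! · (f^{(1)}(21) − f^{(1)}(10)) = 1/12 · (0.0476190 − 0.100000) = -0.00436508.
After k=1: 32.5783.
Correction k=2: B_{4}/4! · (f^{(3)}(21) − f^{(3)}(10)) = −1/720 · (0.000215959 − 0.00200000) = 2.47783e-06.
After k=2: 32.5783.
Correction k=3: B_{6}/6! · (f^{(5)}(21) − f^{(5)}(10)) = 1/30240 · (5.87645e-06 − 0.000240000) = -7.74218e-09.
After k=3: 32.5783.
Correction k=4: B_{8}/8! · (f^{(7)}(21) − f^{(7)}(10)) = −1/1209600 · (3.99758e-07 − 7.20000e-05) = 5.91933e-11.

S_4 ≈ 32.5783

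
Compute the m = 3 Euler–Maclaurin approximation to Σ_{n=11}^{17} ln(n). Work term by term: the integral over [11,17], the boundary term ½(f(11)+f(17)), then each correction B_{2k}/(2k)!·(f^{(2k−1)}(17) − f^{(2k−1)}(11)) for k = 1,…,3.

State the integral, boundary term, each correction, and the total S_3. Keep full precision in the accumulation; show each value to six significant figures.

S_3 ≈ 18.4007

∫_11^17 ln(x) dx evaluates to 15.7878.
½[f(11) + f(17)] = ½[2.39790 + 2.83321] = 2.61555.
Running total after boundary: 18.4033.
Correction k=1: B_{2}/2! · (f^{(1)}(17) − f^{(1)}(11)) = 1/12 · (0.0588235 − 0.0909091) = -0.00267380.
After k=1: 18.4007.
Correction k=2: B_{4}/4! · (f^{(3)}(17) − f^{(3)}(11)) = −1/720 · (0.000407083 − 0.00150263) = 1.52159e-06.
After k=2: 18.4007.
Correction k=3: B_{6}/6! · (f^{(5)}(17) − f^{(5)}(11)) = 1/30240 · (1.69031e-05 − 0.000149021) = -4.36898e-09.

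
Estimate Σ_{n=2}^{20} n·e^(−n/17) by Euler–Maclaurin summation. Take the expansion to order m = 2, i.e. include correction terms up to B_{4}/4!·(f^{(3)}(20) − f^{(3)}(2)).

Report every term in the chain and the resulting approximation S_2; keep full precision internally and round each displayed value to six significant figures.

∫_2^20 x·e^(−x/17) dx evaluates to 93.1885.
Endpoint term: (f(2) + f(20))/2 = (1.77802 + 6.16730)/2 = 3.97266.
So far: 97.1611.
k=1: B_{2}/(2)! × [f^{(1)}(20) − f^{(1)}(2)] = 1/12 × (-0.0544174 − 0.784420) = -0.0699031.
Running total after k=1: 97.0912.
k=2: B_{4}/(4)! × [f^{(3)}(20) − f^{(3)}(2)] = −1/720 × (0.00194572 − 0.00886657) = 9.61230e-06.

S_2 ≈ 97.0912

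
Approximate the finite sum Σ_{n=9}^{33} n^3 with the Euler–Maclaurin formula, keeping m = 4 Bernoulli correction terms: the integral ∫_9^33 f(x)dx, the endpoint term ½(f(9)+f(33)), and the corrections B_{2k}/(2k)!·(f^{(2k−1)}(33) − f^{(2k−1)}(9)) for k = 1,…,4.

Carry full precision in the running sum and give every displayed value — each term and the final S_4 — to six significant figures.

S_4 ≈ 313425

Integral: ∫_9^33 x^3 dx = 294840.
Endpoint term: (f(9) + f(33))/2 = (729.000 + 35937.0)/2 = 18333.0.
So far: 313173.
Correction k=1: B_{2}/2! · (f^{(1)}(33) − f^{(1)}(9)) = 1/12 · (3267.00 − 243.000) = 252.000.
Partial sum through k=1: 313425.
Correction k=2: B_{4}/4! · (f^{(3)}(33) − f^{(3)}(9)) = −1/720 · (6.00000 − 6.00000) = 0.00000.
Partial sum through k=2: 313425.
Correction k=3: B_{6}/6! · (f^{(5)}(33) − f^{(5)}(9)) = 1/30240 · (0.00000 − 0.00000) = 0.00000.
Partial sum through k=3: 313425.
Correction k=4: B_{8}/8! · (f^{(7)}(33) − f^{(7)}(9)) = −1/1209600 · (0.00000 − 0.00000) = 0.00000.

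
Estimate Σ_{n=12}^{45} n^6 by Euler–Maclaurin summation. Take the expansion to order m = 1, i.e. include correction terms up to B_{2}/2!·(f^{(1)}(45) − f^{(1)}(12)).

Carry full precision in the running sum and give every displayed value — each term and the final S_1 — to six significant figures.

S_1 ≈ 5.76217e+10

The integral term ∫_12^45 x^6 dx = 5.33762e+10.
Boundary: ½(f(12) + f(45)) = ½(2.98598e+06 + 8.30377e+09) = 4.15338e+09.
Running total after boundary: 5.75296e+10.
Correction k=1: B_{2}/2! · (f^{(1)}(45) − f^{(1)}(12)) = 1/12 · (1.10717e+09 − 1.49299e+06) = 9.21396e+07.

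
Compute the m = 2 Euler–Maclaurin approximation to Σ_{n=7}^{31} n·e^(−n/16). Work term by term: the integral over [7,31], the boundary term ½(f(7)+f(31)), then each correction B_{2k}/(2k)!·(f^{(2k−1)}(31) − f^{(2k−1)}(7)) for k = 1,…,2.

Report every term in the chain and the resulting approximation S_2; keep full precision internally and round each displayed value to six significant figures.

S_2 ≈ 133.714

∫_7^31 x·e^(−x/16) dx evaluates to 129.263.
½[f(7) + f(31)] = ½[4.51954 + 4.46597] = 4.49276.
Integral + boundary = 133.756.
Correction k=1: B_{2}/2! · (f^{(1)}(31) − f^{(1)}(7)) = 1/12 · (-0.135060 − 0.363177) = -0.0415197.
Partial sum through k=1: 133.714.
Correction k=2: B_{4}/4! · (f^{(3)}(31) − f^{(3)}(7)) = −1/720 · (0.000597920 − 0.00646279) = 8.14565e-06.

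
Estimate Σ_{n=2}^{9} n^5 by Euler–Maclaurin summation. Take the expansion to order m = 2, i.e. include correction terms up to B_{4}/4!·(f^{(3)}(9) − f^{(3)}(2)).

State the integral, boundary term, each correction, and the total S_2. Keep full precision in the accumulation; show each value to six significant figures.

∫_2^9 x^5 dx evaluates to 88562.8.
½[f(2) + f(9)] = ½[32.0000 + 59049.0] = 29540.5.
So far: 118103.
k=1: B_{2}/(2)! × [f^{(1)}(9) − f^{(1)}(2)] = 1/12 × (32805.0 − 80.0000) = 2727.08.
After k=1: 120830.
k=2: B_{4}/(4)! × [f^{(3)}(9) − f^{(3)}(2)] = −1/720 × (4860.00 − 240.000) = -6.41667.

S_2 ≈ 120824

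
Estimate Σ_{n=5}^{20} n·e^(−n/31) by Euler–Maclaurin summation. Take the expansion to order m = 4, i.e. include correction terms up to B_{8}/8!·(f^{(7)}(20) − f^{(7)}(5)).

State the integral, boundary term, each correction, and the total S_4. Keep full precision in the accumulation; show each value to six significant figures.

∫_5^20 x·e^(−x/31) dx evaluates to 120.408.
Endpoint term: (f(5) + f(20))/2 = (4.25522 + 10.4916)/2 = 7.37339.
Running total after boundary: 127.782.
Order-1 term: 1/12 · (0.186141 − 0.713780) = -0.0439699.
After k=1: 127.738.
Order-2 term: −1/720 · (0.00128543 − 0.00251391) = 1.70623e-06.
After k=2: 127.738.
Order-3 term: 1/30240 · (2.47363e-06 − 4.45898e-06) = -6.56529e-11.
After k=3: 127.738.
Order-4 term: −1/1209600 · (3.75616e-09 − 6.55777e-09) = 2.31615e-15.

S_4 ≈ 127.738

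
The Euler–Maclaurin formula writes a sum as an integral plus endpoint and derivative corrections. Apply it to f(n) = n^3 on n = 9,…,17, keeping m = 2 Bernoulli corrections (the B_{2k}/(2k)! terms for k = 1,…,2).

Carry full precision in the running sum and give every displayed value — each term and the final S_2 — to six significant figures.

Integral: ∫_9^17 x^3 dx = 19240.0.
½[f(9) + f(17)] = ½[729.000 + 4913.00] = 2821.00.
Integral + boundary = 22061.0.
k=1: B_{2}/(2)! × [f^{(1)}(17) − f^{(1)}(9)] = 1/12 × (867.000 − 243.000) = 52.0000.
After k=1: 22113.0.
k=2: B_{4}/(4)! × [f^{(3)}(17) − f^{(3)}(9)] = −1/720 × (6.00000 − 6.00000) = 0.00000.

S_2 ≈ 22113.0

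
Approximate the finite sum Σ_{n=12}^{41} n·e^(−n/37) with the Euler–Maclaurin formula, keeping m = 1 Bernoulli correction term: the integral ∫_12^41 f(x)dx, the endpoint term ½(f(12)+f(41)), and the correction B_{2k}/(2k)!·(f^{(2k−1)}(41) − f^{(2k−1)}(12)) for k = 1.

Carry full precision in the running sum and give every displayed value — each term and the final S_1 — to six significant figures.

Integral: ∫_12^41 x·e^(−x/37) dx = 357.919.
½[f(12) + f(41)] = ½[8.67619 + 13.5375] = 11.1068.
Integral + boundary = 369.026.
Correction k=1: B_{2}/2! · (f^{(1)}(41) − f^{(1)}(12)) = 1/12 · (-0.0356955 − 0.488524) = -0.0436850.

S_1 ≈ 368.982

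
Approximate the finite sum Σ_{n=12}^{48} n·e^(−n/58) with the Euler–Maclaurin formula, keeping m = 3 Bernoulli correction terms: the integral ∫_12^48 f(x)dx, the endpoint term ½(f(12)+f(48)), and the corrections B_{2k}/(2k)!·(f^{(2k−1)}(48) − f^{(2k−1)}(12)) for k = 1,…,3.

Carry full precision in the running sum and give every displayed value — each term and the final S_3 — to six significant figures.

The integral term ∫_12^48 x·e^(−x/58) dx = 613.891.
Boundary: ½(f(12) + f(48)) = ½(9.75725 + 20.9809) = 15.3691.
Running total after boundary: 629.261.
Order-1 term: 1/12 · (0.0753626 − 0.644875) = -0.0474594.
Partial sum through k=1: 629.213.
Order-2 term: −1/720 · (0.000282274 − 0.000675114) = 5.45611e-07.
Partial sum through k=2: 629.213.
Order-3 term: 1/30240 · (1.61161e-07 − 3.44390e-07) = -6.05918e-12.

S_3 ≈ 629.213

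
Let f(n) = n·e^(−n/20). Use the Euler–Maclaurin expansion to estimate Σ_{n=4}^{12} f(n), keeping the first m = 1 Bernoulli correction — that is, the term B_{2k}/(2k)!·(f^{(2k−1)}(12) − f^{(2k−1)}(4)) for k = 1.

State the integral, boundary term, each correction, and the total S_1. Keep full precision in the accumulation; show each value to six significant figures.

S_1 ≈ 46.6454

The integral term ∫_4^12 x·e^(−x/20) dx = 41.7513.
Endpoint term: (f(4) + f(12))/2 = (3.27492 + 6.58574)/2 = 4.93033.
So far: 46.6816.
k=1: B_{2}/(2)! × [f^{(1)}(12) − f^{(1)}(4)] = 1/12 × (0.219525 − 0.654985) = -0.0362883.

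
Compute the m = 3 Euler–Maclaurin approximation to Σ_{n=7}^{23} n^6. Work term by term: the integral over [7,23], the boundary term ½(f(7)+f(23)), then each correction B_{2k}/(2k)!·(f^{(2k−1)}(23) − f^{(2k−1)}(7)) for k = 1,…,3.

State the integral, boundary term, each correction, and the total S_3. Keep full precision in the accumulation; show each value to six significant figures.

S_3 ≈ 5.63571e+08

The integral term ∫_7^23 x^6 dx = 4.86286e+08.
Boundary: ½(f(7) + f(23)) = ½(117649 + 1.48036e+08) = 7.40768e+07.
Integral + boundary = 5.60363e+08.
Order-1 term: 1/12 · (3.86181e+07 − 100842) = 3.20977e+06.
Partial sum through k=1: 5.63573e+08.
Order-2 term: −1/720 · (1.46004e+06 − 41160.0) = -1970.67.
Partial sum through k=2: 5.63571e+08.
Order-3 term: 1/30240 · (16560.0 − 5040.00) = 0.380952.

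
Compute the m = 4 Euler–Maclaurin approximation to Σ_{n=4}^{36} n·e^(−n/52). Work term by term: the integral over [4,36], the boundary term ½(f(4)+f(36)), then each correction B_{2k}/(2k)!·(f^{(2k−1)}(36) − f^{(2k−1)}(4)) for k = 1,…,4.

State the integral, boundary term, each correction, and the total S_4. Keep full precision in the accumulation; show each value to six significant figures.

S_4 ≈ 417.278

∫_4^36 x·e^(−x/52) dx evaluates to 406.477.
Endpoint term: (f(4) + f(36))/2 = (3.70384 + 18.0151)/2 = 10.8595.
Integral + boundary = 417.337.
Order-1 term: 1/12 · (0.153975 − 0.854733) = -0.0583965.
After k=1: 417.278.
Order-2 term: −1/720 · (0.000427077 − 0.00100098) = 7.97091e-07.
After k=2: 417.278.
Order-3 term: 1/30240 · (2.94826e-07 − 6.23471e-07) = -1.08679e-11.
After k=3: 417.278.
Order-4 term: −1/1209600 · (1.59656e-10 − 3.24244e-10) = 1.36068e-16.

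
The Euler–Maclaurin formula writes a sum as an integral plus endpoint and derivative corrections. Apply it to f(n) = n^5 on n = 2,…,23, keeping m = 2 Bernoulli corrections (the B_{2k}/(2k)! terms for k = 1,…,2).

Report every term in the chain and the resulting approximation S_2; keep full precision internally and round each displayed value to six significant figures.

S_2 ≈ 2.80074e+07

The integral term ∫_2^23 x^5 dx = 2.46726e+07.
Boundary: ½(f(2) + f(23)) = ½(32.0000 + 6.43634e+06) = 3.21819e+06.
Running total after boundary: 2.78908e+07.
Correction k=1: B_{2}/2! · (f^{(1)}(23) − f^{(1)}(2)) = 1/12 · (1.39920e+06 − 80.0000) = 116594.
After k=1: 2.80074e+07.
Correction k=2: B_{4}/4! · (f^{(3)}(23) − f^{(3)}(2)) = −1/720 · (31740.0 − 240.000) = -43.7500.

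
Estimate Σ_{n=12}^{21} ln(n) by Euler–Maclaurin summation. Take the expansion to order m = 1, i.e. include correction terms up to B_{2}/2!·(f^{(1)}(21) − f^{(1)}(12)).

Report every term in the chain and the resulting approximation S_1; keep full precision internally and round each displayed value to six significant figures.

S_1 ≈ 27.8778

The integral term ∫_12^21 ln(x) dx = 25.1161.
½[f(12) + f(21)] = ½[2.48491 + 3.04452] = 2.76471.
So far: 27.8808.
Correction k=1: B_{2}/2! · (f^{(1)}(21) − f^{(1)}(12)) = 1/12 · (0.0476190 − 0.0833333) = -0.00297619.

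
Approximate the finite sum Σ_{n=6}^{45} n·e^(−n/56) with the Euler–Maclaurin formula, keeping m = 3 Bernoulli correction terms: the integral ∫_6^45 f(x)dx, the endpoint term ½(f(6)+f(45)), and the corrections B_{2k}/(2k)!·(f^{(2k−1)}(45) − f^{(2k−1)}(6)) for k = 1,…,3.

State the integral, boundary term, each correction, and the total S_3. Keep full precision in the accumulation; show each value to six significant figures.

S_3 ≈ 599.601

Integral: ∫_6^45 x·e^(−x/56) dx = 586.891.
½[f(6) + f(45)] = ½[5.39038 + 20.1477] = 12.7691.
So far: 599.660.
Order-1 term: 1/12 · (0.0879464 − 0.802140) = -0.0595162.
Partial sum through k=1: 599.601.
Order-2 term: −1/720 · (0.000313584 − 0.000828742) = 7.15497e-07.
Partial sum through k=2: 599.601.
Order-3 term: 1/30240 · (1.91047e-07 − 4.46971e-07) = -8.46307e-12.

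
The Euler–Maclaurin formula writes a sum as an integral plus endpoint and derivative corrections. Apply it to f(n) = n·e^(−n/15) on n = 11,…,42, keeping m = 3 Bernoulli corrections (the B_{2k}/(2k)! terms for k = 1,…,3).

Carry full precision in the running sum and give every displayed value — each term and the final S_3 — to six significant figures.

Integral: ∫_11^42 x·e^(−x/15) dx = 135.326.
Endpoint term: (f(11) + f(42))/2 = (5.28336 + 2.55402)/2 = 3.91869.
Running total after boundary: 139.245.
k=1: B_{2}/(2)! × [f^{(1)}(42) − f^{(1)}(11)] = 1/12 × (-0.109458 − 0.128081) = -0.0197950.
After k=1: 139.225.
k=2: B_{4}/(4)! × [f^{(3)}(42) − f^{(3)}(11)] = −1/720 × (5.40534e-05 − 0.00483863) = 6.64525e-06.
After k=2: 139.225.
k=3: B_{6}/(6)! × [f^{(5)}(42) − f^{(5)}(11)] = 1/30240 × (2.64261e-06 − 4.04801e-05) = -1.25124e-09.

S_3 ≈ 139.225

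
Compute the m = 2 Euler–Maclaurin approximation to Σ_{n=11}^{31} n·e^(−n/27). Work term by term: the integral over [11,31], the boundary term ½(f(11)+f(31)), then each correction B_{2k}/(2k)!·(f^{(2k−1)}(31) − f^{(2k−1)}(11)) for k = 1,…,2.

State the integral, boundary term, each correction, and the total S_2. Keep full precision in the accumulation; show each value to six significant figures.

S_2 ≈ 194.440

∫_11^31 x·e^(−x/27) dx evaluates to 185.900.
Endpoint term: (f(11) + f(31))/2 = (7.31910 + 9.83393)/2 = 8.57652.
Running total after boundary: 194.477.
Order-1 term: 1/12 · (-0.0469961 − 0.394295) = -0.0367743.
Partial sum through k=1: 194.440.
Order-2 term: −1/720 · (0.000805832 − 0.00236631) = 2.16733e-06.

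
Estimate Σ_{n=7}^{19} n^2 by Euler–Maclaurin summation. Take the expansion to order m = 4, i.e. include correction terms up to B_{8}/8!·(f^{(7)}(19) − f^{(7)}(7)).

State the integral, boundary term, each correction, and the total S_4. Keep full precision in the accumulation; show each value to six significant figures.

S_4 ≈ 2379.00

∫_7^19 x^2 dx evaluates to 2172.00.
Boundary: ½(f(7) + f(19)) = ½(49.0000 + 361.000) = 205.000.
So far: 2377.00.
k=1: B_{2}/(2)! × [f^{(1)}(19) − f^{(1)}(7)] = 1/12 × (38.0000 − 14.0000) = 2.00000.
Partial sum through k=1: 2379.00.
k=2: B_{4}/(4)! × [f^{(3)}(19) − f^{(3)}(7)] = −1/720 × (0.00000 − 0.00000) = 0.00000.
Partial sum through k=2: 2379.00.
k=3: B_{6}/(6)! × [f^{(5)}(19) − f^{(5)}(7)] = 1/30240 × (0.00000 − 0.00000) = 0.00000.
Partial sum through k=3: 2379.00.
k=4: B_{8}/(8)! × [f^{(7)}(19) − f^{(7)}(7)] = −1/1209600 × (0.00000 − 0.00000) = 0.00000.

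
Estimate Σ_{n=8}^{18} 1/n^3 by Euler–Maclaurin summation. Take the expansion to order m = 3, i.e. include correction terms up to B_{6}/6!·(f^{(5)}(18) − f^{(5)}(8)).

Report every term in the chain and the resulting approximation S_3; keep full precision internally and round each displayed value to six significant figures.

∫_8^18 1/x^3 dx evaluates to 0.00626929.
½[f(8) + f(18)] = ½[0.00195312 + 0.000171468] = 0.00106230.
Running total after boundary: 0.00733159.
k=1: B_{2}/(2)! × [f^{(1)}(18) − f^{(1)}(8)] = 1/12 × (-2.85780e-05 − (-0.000732422)) = 5.86537e-05.
After k=1: 0.00739024.
k=2: B_{4}/(4)! × [f^{(3)}(18) − f^{(3)}(8)] = −1/720 × (-1.76407e-06 − (-0.000228882)) = -3.15441e-07.
After k=2: 0.00738992.
k=3: B_{6}/(6)! × [f^{(5)}(18) − f^{(5)}(8)] = 1/30240 × (-2.28676e-07 − (-0.000150204)) = 4.95949e-09.

S_3 ≈ 0.00738993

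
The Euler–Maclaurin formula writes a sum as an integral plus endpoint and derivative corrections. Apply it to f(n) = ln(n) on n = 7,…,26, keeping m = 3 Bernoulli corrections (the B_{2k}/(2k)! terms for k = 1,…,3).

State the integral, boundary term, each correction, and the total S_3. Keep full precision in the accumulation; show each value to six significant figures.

S_3 ≈ 54.6825

∫_7^26 ln(x) dx evaluates to 52.0891.
Boundary: ½(f(7) + f(26)) = ½(1.94591 + 3.25810) = 2.60200.
Running total after boundary: 54.6911.
Correction k=1: B_{2}/2! · (f^{(1)}(26) − f^{(1)}(7)) = 1/12 · (0.0384615 − 0.142857) = -0.00869963.
Partial sum through k=1: 54.6824.
Correction k=2: B_{4}/4! · (f^{(3)}(26) − f^{(3)}(7)) = −1/720 · (0.000113792 − 0.00583090) = 7.94043e-06.
Partial sum through k=2: 54.6825.
Correction k=3: B_{6}/6! · (f^{(5)}(26) − f^{(5)}(7)) = 1/30240 · (2.01997e-06 − 0.00142798) = -4.71546e-08.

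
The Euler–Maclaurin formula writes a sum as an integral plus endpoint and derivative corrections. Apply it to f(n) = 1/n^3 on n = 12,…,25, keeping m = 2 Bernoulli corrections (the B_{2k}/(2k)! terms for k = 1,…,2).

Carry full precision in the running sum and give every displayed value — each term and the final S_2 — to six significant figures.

S_2 ≈ 0.00300496

The integral term ∫_12^25 1/x^3 dx = 0.00267222.
½[f(12) + f(25)] = ½[0.000578704 + 6.40000e-05] = 0.000321352.
Running total after boundary: 0.00299357.
Correction k=1: B_{2}/2! · (f^{(1)}(25) − f^{(1)}(12)) = 1/12 · (-7.68000e-06 − (-0.000144676)) = 1.14163e-05.
Partial sum through k=1: 0.00300499.
Correction k=2: B_{4}/4! · (f^{(3)}(25) − f^{(3)}(12)) = −1/720 · (-2.45760e-07 − (-2.00939e-05)) = -2.75668e-08.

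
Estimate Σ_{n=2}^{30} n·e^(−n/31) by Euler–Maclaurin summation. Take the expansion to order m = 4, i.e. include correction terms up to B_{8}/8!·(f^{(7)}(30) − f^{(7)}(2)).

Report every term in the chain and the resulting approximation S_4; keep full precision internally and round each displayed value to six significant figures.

The integral term ∫_2^30 x·e^(−x/31) dx = 240.617.
½[f(2) + f(30)] = ½[1.87504 + 11.3982] = 6.63662.
Running total after boundary: 247.254.
Order-1 term: 1/12 · (0.0122561 − 0.877036) = -0.0720650.
Partial sum through k=1: 247.182.
Order-2 term: −1/720 · (0.000803472 − 0.00286376) = 2.86152e-06.
Partial sum through k=2: 247.182.
Order-3 term: 1/30240 · (1.65889e-06 − 5.01030e-06) = -1.10827e-10.
Partial sum through k=3: 247.182.
Order-4 term: −1/1209600 · (2.58241e-09 − 7.32635e-09) = 3.92191e-15.

S_4 ≈ 247.182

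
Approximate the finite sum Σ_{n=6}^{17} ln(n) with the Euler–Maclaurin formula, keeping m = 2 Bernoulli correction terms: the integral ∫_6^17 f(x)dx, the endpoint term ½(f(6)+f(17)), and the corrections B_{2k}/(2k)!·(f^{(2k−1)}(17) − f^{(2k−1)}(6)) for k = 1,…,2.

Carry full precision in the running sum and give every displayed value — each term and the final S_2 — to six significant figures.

S_2 ≈ 28.7176

Integral: ∫_6^17 ln(x) dx = 26.4141.
Endpoint term: (f(6) + f(17))/2 = (1.79176 + 2.83321)/2 = 2.31249.
Integral + boundary = 28.7266.
Order-1 term: 1/12 · (0.0588235 − 0.166667) = -0.00898693.
After k=1: 28.7176.
Order-2 term: −1/720 · (0.000407083 − 0.00925926) = 1.22947e-05.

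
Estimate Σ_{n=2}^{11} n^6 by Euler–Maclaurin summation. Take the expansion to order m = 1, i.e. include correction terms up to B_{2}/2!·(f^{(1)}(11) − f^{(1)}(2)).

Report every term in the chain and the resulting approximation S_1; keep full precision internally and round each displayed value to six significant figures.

∫_2^11 x^6 dx evaluates to 2.78386e+06.
Endpoint term: (f(2) + f(11))/2 = (64.0000 + 1.77156e+06)/2 = 885812.
Integral + boundary = 3.66968e+06.
Correction k=1: B_{2}/2! · (f^{(1)}(11) − f^{(1)}(2)) = 1/12 · (966306 − 192.000) = 80509.5.

S_1 ≈ 3.75019e+06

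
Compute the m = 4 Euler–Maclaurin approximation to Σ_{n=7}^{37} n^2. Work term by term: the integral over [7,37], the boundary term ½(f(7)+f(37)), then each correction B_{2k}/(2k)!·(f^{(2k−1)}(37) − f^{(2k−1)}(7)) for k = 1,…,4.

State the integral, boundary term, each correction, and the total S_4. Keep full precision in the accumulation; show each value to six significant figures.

S_4 ≈ 17484.0

Integral: ∫_7^37 x^2 dx = 16770.0.
½[f(7) + f(37)] = ½[49.0000 + 1369.00] = 709.000.
Integral + boundary = 17479.0.
k=1: B_{2}/(2)! × [f^{(1)}(37) − f^{(1)}(7)] = 1/12 × (74.0000 − 14.0000) = 5.00000.
Running total after k=1: 17484.0.
k=2: B_{4}/(4)! × [f^{(3)}(37) − f^{(3)}(7)] = −1/720 × (0.00000 − 0.00000) = 0.00000.
Running total after k=2: 17484.0.
k=3: B_{6}/(6)! × [f^{(5)}(37) − f^{(5)}(7)] = 1/30240 × (0.00000 − 0.00000) = 0.00000.
Running total after k=3: 17484.0.
k=4: B_{8}/(8)! × [f^{(7)}(37) − f^{(7)}(7)] = −1/1209600 × (0.00000 − 0.00000) = 0.00000.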